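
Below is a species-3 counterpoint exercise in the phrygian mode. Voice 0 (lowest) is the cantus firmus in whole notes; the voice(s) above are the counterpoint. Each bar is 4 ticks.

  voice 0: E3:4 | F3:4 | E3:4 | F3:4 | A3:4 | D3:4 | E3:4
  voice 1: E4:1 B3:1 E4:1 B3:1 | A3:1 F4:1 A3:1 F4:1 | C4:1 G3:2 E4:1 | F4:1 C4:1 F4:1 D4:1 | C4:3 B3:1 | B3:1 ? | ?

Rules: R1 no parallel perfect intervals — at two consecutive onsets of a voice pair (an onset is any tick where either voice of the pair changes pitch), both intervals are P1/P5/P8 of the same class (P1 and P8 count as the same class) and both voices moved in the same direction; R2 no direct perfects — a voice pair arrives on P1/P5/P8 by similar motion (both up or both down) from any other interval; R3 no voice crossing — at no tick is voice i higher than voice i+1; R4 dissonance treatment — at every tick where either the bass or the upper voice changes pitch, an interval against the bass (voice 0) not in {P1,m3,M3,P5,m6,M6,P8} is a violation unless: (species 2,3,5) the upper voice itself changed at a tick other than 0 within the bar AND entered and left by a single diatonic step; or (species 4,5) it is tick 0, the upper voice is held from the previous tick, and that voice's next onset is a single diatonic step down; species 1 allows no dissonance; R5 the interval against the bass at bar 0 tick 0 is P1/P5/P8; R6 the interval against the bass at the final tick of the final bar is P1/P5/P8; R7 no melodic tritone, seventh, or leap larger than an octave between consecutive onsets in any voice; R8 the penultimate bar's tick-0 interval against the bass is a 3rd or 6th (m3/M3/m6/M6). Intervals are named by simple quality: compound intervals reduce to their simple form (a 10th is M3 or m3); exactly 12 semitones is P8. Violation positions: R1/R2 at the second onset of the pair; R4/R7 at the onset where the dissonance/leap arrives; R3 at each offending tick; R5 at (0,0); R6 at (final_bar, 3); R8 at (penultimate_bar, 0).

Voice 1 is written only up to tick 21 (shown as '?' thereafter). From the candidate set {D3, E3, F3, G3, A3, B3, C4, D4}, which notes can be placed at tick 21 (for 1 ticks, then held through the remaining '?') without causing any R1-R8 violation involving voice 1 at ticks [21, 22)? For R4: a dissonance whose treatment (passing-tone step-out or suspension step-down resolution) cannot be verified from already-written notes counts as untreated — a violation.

D3: legal
E3: violates R4
F3: violates R7
G3: violates R4
A3: legal
B3: legal
C4: violates R4
D4: legal

{A3, B3, D3, D4}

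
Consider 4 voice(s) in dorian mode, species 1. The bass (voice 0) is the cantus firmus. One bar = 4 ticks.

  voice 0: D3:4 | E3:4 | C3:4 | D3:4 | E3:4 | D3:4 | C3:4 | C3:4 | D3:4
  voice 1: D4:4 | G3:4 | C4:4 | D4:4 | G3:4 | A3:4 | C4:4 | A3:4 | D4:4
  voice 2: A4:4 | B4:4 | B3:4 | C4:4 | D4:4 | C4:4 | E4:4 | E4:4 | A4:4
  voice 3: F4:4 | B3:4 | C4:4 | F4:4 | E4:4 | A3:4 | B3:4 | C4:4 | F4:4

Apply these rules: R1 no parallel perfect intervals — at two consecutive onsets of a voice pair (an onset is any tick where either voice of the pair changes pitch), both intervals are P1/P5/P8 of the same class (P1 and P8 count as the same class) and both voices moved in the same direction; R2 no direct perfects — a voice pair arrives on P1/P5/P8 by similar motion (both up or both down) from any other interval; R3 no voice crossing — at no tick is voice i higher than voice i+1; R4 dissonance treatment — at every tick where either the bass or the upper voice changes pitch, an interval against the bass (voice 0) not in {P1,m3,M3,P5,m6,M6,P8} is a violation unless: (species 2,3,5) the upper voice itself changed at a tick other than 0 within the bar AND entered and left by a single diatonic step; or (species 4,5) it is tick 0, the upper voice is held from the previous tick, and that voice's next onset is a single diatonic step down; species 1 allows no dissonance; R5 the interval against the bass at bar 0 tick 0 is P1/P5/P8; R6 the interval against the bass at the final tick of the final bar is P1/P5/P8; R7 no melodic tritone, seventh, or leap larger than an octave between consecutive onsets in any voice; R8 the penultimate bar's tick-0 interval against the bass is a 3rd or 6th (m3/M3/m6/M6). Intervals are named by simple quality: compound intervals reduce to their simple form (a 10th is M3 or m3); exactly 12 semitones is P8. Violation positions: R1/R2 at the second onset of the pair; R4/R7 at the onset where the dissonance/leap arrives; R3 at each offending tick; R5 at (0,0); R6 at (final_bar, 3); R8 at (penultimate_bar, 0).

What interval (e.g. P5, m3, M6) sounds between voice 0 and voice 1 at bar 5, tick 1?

P5

voice 0=D3 voice 1=A3 -> P5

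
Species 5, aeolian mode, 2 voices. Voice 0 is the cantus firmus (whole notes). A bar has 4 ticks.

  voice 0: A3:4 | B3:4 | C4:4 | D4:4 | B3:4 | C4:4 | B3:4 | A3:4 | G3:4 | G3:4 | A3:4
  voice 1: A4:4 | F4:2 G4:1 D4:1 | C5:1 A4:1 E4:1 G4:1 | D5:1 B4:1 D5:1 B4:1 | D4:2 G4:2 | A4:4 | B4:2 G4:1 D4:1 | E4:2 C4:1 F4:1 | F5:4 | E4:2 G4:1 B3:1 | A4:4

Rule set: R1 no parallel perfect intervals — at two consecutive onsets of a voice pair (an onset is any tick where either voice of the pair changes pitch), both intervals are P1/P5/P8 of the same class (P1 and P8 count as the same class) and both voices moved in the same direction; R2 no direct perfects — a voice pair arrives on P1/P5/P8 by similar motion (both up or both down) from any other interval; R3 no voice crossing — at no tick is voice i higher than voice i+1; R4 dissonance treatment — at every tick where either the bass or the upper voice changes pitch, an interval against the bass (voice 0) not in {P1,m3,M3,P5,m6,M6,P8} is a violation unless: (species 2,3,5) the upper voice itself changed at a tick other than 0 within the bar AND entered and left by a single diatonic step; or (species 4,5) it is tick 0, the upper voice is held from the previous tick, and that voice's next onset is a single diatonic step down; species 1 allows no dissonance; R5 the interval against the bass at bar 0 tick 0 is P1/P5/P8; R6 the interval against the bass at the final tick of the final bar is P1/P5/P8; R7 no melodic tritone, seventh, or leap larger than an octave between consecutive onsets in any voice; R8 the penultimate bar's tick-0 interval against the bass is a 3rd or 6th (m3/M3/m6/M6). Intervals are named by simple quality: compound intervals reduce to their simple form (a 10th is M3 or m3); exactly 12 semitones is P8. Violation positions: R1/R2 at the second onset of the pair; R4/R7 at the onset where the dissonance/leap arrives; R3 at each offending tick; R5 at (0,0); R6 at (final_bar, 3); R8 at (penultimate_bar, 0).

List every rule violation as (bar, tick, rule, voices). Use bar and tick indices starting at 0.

(1, 0, R4, (0, 1))
(2, 0, R2, (0, 1))
(2, 0, R7, (1,))
(3, 0, R2, (0, 1))
(8, 0, R4, (0, 1))
(9, 0, R7, (1,))
(10, 0, R2, (0, 1))
(10, 0, R7, (1,))

bar 0: v0=A3 v1=A4 downbeat P8
bar 1: v0=B3 v1=F4 downbeat TT
bar 2: v0=C4 v1=C5 downbeat P8
bar 3: v0=D4 v1=D5 downbeat P8
bar 4: v0=B3 v1=D4 downbeat m3
bar 5: v0=C4 v1=A4 downbeat M6
bar 6: v0=B3 v1=B4 downbeat P8
bar 7: v0=A3 v1=E4 downbeat P5
bar 8: v0=G3 v1=F5 downbeat m7
bar 9: v0=G3 v1=E4 downbeat M6
bar 10: v0=A3 v1=A4 downbeat P8
  -> R4 @ bar 1 tick 0 v(0, 1): B3/F4 TT untreated
  -> R2 @ bar 2 tick 0 v(0, 1): B3/D4 m3 -> C4/C5 P8 similar
  -> R7 @ bar 2 tick 0 v(1,): D4->C5 leap 10st
  -> R2 @ bar 3 tick 0 v(0, 1): C4/G4 P5 -> D4/D5 P8 similar
  -> R4 @ bar 8 tick 0 v(0, 1): G3/F5 m7 untreated
  -> R7 @ bar 9 tick 0 v(1,): F5->E4 leap 13st
  -> R2 @ bar 10 tick 0 v(0, 1): G3/B3 M3 -> A3/A4 P8 similar
  -> R7 @ bar 10 tick 0 v(1,): B3->A4 leap 10st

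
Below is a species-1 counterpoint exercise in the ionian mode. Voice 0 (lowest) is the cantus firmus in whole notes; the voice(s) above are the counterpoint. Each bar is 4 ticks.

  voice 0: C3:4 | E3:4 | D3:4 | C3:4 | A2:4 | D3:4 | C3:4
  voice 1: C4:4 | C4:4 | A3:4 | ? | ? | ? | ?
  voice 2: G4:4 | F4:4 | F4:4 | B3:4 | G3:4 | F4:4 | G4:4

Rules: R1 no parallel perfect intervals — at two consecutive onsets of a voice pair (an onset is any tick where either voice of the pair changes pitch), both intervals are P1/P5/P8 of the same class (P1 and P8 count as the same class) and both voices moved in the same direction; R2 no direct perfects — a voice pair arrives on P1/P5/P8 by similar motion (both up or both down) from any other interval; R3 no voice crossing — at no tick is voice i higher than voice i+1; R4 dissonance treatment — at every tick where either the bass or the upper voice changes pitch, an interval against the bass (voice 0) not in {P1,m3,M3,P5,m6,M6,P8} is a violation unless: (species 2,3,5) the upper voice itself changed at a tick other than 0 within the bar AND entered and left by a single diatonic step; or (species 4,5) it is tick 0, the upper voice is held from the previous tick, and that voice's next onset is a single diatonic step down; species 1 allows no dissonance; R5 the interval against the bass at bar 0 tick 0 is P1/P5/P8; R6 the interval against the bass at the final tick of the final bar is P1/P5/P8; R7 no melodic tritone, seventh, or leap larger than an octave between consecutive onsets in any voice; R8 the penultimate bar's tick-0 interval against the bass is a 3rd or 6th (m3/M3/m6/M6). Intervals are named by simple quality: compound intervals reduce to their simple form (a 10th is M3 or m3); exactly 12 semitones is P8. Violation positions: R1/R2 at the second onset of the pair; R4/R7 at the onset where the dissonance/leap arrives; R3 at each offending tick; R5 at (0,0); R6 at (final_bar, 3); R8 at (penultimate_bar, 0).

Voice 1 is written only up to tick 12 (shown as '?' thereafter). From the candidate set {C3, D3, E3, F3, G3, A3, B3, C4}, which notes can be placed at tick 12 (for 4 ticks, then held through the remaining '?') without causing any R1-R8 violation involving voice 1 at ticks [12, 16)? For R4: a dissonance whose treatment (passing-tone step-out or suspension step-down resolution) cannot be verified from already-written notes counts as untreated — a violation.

C3: violates R2
D3: violates R4
E3: violates R2
F3: violates R4
G3: violates R1
A3: legal
B3: violates R4
C4: violates R3

{A3}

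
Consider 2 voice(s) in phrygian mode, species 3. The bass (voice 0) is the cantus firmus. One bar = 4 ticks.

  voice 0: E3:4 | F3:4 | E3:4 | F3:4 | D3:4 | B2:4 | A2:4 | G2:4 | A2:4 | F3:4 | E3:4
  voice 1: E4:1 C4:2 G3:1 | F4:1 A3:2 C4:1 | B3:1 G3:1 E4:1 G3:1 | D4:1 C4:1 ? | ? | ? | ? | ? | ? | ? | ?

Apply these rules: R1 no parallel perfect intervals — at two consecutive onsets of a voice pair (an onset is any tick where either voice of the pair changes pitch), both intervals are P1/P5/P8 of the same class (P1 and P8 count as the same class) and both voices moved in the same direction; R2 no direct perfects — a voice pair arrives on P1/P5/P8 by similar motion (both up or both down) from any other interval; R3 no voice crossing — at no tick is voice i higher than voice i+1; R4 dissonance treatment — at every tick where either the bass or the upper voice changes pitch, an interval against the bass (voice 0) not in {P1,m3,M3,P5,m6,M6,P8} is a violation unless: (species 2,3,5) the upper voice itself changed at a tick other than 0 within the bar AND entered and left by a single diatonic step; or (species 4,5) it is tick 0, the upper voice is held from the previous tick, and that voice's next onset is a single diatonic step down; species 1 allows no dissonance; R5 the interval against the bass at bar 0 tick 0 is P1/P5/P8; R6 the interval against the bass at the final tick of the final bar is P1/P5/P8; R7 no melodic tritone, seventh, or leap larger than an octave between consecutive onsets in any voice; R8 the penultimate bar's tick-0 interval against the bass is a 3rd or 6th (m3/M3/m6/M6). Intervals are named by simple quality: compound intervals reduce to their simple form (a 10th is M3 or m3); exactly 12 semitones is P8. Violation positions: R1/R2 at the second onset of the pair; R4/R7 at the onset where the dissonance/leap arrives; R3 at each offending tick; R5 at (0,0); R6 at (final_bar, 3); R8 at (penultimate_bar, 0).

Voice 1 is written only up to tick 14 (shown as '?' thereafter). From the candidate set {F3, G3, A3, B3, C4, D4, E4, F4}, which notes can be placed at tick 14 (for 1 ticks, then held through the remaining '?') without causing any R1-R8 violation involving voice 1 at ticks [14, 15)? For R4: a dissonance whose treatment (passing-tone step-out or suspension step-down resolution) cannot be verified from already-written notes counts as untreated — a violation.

{A3, C4, D4, F3, F4}

F3: legal
G3: violates R4
A3: legal
B3: violates R4
C4: legal
D4: legal
E4: violates R4
F4: legal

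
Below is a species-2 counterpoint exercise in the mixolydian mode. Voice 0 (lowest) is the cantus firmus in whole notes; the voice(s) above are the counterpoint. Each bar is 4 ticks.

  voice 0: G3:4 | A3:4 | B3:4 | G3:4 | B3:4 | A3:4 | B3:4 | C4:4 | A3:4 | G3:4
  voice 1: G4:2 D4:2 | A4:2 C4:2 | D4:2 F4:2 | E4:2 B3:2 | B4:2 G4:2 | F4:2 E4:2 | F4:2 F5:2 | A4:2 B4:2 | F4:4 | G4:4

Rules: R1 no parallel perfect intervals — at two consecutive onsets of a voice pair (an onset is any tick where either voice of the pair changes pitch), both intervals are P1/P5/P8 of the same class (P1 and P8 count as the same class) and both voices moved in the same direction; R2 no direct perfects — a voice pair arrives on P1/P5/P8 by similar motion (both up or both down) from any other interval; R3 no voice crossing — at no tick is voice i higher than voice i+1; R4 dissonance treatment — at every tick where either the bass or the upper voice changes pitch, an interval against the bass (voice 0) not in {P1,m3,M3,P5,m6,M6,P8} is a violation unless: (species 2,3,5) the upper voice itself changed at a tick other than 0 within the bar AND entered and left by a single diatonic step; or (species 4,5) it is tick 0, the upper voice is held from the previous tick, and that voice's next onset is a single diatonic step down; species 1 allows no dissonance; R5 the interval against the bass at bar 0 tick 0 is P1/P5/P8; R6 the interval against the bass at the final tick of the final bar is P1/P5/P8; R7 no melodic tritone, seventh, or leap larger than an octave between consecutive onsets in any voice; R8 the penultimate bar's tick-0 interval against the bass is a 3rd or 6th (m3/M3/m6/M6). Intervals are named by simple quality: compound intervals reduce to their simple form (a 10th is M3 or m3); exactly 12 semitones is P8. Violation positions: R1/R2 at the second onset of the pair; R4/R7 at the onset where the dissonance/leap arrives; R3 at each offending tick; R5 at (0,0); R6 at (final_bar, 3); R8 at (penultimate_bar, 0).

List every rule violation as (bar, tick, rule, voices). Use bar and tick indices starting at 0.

(1, 0, R2, (0, 1))
(2, 2, R4, (0, 1))
(4, 0, R2, (0, 1))
(6, 0, R4, (0, 1))
(6, 2, R4, (0, 1))
(7, 2, R4, (0, 1))
(8, 0, R7, (1,))

bar 0: v0=G3 v1=G4 downbeat P8
bar 1: v0=A3 v1=A4 downbeat P8
bar 2: v0=B3 v1=D4 downbeat m3
bar 3: v0=G3 v1=E4 downbeat M6
bar 4: v0=B3 v1=B4 downbeat P8
bar 5: v0=A3 v1=F4 downbeat m6
bar 6: v0=B3 v1=F4 downbeat TT
bar 7: v0=C4 v1=A4 downbeat M6
bar 8: v0=A3 v1=F4 downbeat m6
bar 9: v0=G3 v1=G4 downbeat P8
  -> R2 @ bar 1 tick 0 v(0, 1): G3/D4 P5 -> A3/A4 P8 similar
  -> R4 @ bar 2 tick 2 v(0, 1): B3/F4 TT untreated
  -> R2 @ bar 4 tick 0 v(0, 1): G3/B3 M3 -> B3/B4 P8 similar
  -> R4 @ bar 6 tick 0 v(0, 1): B3/F4 TT untreated
  -> R4 @ bar 6 tick 2 v(0, 1): B3/F5 TT untreated
  -> R4 @ bar 7 tick 2 v(0, 1): C4/B4 M7 untreated
  -> R7 @ bar 8 tick 0 v(1,): B4->F4 leap 6st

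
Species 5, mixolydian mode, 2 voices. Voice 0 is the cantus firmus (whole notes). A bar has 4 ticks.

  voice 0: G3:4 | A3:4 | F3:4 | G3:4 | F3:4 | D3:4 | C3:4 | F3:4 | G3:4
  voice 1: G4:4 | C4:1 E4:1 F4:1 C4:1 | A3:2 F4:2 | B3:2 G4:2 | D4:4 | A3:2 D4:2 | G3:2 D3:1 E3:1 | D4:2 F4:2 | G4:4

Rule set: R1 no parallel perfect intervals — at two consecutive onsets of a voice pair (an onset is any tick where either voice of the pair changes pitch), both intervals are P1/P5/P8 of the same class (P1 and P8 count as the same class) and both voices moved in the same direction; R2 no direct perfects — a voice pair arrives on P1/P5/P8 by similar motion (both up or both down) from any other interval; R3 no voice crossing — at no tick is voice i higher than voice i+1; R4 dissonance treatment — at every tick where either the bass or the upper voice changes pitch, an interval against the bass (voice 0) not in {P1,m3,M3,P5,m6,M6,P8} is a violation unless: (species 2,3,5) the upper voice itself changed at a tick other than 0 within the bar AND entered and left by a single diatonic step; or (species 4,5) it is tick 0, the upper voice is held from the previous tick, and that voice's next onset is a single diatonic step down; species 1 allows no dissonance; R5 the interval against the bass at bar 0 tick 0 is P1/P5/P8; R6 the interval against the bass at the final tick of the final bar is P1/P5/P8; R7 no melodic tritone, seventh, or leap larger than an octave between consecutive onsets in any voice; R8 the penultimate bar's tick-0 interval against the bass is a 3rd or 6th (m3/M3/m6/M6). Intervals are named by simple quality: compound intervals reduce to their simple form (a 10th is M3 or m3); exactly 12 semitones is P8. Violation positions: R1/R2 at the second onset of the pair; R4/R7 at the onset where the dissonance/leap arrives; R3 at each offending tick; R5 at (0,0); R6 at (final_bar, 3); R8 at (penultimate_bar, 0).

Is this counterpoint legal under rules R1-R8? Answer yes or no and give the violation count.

No (6 violations)

bar 0: v0=G3 v1=G4 (P8)
bar 1: v0=A3 v1=C4 (m3)
bar 2: v0=F3 v1=A3 (M3)
bar 3: v0=G3 v1=B3 (M3)
bar 4: v0=F3 v1=D4 (M6)
bar 5: v0=D3 v1=A3 (P5)
bar 6: v0=C3 v1=G3 (P5)
bar 7: v0=F3 v1=D4 (M6)
bar 8: v0=G3 v1=G4 (P8)
  R7 @ bar3.0: F4->B3 leap 6st
  R2 @ bar5.0: F3/D4 M6 -> D3/A3 P5 similar
  R2 @ bar6.0: D3/D4 P8 -> C3/G3 P5 similar
  R4 @ bar6.2: C3/D3 M2 untreated
  R7 @ bar7.0: E3->D4 leap 10st
  R1 @ bar8.0: F3/F4 P8 -> G3/G4 P8 similar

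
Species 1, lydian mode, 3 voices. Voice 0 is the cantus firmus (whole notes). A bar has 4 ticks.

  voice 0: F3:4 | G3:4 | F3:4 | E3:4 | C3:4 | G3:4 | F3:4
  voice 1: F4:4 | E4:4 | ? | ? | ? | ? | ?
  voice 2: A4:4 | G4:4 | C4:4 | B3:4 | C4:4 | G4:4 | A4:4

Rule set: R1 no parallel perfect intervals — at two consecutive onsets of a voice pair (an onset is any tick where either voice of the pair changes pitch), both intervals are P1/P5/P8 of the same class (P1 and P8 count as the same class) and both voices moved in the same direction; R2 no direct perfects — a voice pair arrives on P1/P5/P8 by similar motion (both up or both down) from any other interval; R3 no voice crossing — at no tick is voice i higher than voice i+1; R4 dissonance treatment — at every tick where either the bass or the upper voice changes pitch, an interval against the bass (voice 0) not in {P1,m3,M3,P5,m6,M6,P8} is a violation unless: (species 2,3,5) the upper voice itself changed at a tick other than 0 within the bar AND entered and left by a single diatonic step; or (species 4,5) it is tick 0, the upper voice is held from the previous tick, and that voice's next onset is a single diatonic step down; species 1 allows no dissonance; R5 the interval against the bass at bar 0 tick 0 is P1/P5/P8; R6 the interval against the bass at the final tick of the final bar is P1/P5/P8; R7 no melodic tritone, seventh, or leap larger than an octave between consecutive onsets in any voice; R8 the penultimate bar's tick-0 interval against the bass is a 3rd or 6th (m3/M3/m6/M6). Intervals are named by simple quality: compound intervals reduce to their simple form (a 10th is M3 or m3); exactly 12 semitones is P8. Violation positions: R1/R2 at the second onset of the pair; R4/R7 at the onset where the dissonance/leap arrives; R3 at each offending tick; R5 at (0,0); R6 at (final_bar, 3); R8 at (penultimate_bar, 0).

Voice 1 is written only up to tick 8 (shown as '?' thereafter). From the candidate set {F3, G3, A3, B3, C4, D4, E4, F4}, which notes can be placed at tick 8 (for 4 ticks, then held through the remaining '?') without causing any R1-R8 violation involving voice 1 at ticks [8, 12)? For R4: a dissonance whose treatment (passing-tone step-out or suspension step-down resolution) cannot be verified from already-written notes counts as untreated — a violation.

{A3}

F3: violates R2,R7
G3: violates R4
A3: legal
B3: violates R4
C4: violates R2
D4: violates R3
E4: violates R3,R4
F4: violates R3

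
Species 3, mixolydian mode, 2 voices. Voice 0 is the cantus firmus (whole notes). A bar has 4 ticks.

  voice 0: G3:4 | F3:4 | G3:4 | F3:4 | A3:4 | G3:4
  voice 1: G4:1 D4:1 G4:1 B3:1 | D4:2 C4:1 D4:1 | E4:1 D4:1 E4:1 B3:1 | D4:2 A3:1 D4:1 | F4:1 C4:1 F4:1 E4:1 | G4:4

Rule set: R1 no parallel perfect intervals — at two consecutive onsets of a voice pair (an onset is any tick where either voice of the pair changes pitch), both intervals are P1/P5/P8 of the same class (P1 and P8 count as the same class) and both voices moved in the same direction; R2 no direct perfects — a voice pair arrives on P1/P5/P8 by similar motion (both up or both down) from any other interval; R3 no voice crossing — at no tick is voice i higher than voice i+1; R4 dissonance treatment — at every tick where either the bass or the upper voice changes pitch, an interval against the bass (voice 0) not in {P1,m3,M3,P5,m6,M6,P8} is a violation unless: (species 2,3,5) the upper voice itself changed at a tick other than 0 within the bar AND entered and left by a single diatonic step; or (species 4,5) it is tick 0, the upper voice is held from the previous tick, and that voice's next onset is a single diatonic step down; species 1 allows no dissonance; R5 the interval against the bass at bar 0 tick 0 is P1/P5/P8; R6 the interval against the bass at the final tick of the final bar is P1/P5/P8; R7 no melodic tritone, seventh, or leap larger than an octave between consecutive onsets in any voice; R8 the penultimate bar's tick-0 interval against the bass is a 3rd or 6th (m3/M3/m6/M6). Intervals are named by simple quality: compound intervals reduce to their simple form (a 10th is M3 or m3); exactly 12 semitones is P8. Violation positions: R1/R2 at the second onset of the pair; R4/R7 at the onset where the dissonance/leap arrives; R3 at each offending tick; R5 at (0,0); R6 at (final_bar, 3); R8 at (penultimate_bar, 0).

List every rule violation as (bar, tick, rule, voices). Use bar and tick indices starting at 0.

No violations across 6 bars (G3..G3 vs G4..G4).

bar 0: v0=G3 v1=G4 downbeat P8
bar 1: v0=F3 v1=D4 downbeat M6
bar 2: v0=G3 v1=E4 downbeat M6
bar 3: v0=F3 v1=D4 downbeat M6
bar 4: v0=A3 v1=F4 downbeat m6
bar 5: v0=G3 v1=G4 downbeat P8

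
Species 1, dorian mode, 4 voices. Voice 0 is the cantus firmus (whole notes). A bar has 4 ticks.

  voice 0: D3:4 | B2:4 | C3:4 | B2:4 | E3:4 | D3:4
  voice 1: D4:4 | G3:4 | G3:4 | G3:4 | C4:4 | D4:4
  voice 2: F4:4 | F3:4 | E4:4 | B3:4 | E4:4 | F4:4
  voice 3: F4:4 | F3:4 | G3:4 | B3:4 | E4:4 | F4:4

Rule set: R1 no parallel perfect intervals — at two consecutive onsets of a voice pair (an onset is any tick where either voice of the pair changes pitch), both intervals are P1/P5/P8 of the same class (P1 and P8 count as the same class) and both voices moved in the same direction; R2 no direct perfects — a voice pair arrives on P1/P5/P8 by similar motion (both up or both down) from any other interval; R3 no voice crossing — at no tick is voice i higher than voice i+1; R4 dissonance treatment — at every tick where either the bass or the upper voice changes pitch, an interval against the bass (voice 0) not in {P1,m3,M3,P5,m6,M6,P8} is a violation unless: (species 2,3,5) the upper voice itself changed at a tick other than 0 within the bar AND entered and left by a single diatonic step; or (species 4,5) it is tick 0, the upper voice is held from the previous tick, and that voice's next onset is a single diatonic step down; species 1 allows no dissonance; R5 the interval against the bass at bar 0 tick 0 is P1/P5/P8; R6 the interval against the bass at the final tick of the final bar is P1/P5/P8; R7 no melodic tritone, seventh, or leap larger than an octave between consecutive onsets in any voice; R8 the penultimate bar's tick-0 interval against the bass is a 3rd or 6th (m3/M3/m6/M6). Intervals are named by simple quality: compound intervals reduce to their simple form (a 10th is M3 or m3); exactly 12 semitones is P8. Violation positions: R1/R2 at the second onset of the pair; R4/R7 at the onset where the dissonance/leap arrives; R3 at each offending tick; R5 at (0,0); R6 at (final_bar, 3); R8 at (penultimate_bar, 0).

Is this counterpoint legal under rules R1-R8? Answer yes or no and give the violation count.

No (24 violations)

bar 0: v0=D3 v1=D4 v2=F4 v3=F4 (m3)
bar 1: v0=B2 v1=G3 v2=F3 v3=F3 (TT)
bar 2: v0=C3 v1=G3 v2=E4 v3=G3 (P5)
bar 3: v0=B2 v1=G3 v2=B3 v3=B3 (P8)
bar 4: v0=E3 v1=C4 v2=E4 v3=E4 (P8)
bar 5: v0=D3 v1=D4 v2=F4 v3=F4 (m3)
  R5 @ bar0.0: opens on m3
  R5 @ bar0.0: opens on m3
  R1 @ bar1.0: F4/F4 P1 -> F3/F3 P1 similar
  R3 @ bar1.0: G3 above F3
  R4 @ bar1.0: B2/F3 TT untreated
  R4 @ bar1.0: B2/F3 TT untreated
  R3 @ bar1.1: G3 above F3
  R3 @ bar1.2: G3 above F3
  R3 @ bar1.3: G3 above F3
  R2 @ bar2.0: B2/F3 TT -> C3/G3 P5 similar
  R3 @ bar2.0: E4 above G3
  R7 @ bar2.0: F3->E4 leap 11st
  R3 @ bar2.1: E4 above G3
  R3 @ bar2.2: E4 above G3
  R3 @ bar2.3: E4 above G3
  R2 @ bar3.0: C3/E4 M3 -> B2/B3 P8 similar
  R1 @ bar4.0: B2/B3 P8 -> E3/E4 P8 similar
  R1 @ bar4.0: B2/B3 P8 -> E3/E4 P8 similar
  R1 @ bar4.0: B3/B3 P1 -> E4/E4 P1 similar
  R8 @ bar4.0: penult P8 not 3rd/6th
  R8 @ bar4.0: penult P8 not 3rd/6th
  R1 @ bar5.0: E4/E4 P1 -> F4/F4 P1 similar
  R6 @ bar5.3: closes on m3
  R6 @ bar5.3: closes on m3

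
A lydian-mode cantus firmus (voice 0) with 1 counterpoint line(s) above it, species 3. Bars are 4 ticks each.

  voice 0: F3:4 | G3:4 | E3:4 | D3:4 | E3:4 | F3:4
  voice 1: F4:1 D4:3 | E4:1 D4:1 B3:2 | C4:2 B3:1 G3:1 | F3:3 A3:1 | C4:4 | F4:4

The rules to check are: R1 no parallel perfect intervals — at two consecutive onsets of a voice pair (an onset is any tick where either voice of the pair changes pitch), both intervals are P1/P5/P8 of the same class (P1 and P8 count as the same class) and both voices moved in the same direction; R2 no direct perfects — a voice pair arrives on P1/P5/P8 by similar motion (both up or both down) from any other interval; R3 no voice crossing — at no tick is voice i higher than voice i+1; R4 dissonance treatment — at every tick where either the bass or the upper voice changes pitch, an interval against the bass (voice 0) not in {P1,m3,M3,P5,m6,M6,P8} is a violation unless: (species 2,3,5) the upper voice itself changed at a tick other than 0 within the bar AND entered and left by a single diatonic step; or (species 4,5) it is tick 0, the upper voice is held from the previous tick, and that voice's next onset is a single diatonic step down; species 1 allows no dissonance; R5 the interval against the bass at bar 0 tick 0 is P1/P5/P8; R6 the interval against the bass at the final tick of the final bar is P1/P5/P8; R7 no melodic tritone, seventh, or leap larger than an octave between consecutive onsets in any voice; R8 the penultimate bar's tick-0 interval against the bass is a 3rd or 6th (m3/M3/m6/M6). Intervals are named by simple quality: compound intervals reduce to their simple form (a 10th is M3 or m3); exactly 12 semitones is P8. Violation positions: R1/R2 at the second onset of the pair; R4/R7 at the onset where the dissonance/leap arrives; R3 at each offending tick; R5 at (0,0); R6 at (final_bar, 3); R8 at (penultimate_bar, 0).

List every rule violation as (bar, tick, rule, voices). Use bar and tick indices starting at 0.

(5, 0, R2, (0, 1))

bar 0: v0=F3 v1=F4 downbeat P8
bar 1: v0=G3 v1=E4 downbeat M6
bar 2: v0=E3 v1=C4 downbeat m6
bar 3: v0=D3 v1=F3 downbeat m3
bar 4: v0=E3 v1=C4 downbeat m6
bar 5: v0=F3 v1=F4 downbeat P8
  -> R2 @ bar 5 tick 0 v(0, 1): E3/C4 m6 -> F3/F4 P8 similar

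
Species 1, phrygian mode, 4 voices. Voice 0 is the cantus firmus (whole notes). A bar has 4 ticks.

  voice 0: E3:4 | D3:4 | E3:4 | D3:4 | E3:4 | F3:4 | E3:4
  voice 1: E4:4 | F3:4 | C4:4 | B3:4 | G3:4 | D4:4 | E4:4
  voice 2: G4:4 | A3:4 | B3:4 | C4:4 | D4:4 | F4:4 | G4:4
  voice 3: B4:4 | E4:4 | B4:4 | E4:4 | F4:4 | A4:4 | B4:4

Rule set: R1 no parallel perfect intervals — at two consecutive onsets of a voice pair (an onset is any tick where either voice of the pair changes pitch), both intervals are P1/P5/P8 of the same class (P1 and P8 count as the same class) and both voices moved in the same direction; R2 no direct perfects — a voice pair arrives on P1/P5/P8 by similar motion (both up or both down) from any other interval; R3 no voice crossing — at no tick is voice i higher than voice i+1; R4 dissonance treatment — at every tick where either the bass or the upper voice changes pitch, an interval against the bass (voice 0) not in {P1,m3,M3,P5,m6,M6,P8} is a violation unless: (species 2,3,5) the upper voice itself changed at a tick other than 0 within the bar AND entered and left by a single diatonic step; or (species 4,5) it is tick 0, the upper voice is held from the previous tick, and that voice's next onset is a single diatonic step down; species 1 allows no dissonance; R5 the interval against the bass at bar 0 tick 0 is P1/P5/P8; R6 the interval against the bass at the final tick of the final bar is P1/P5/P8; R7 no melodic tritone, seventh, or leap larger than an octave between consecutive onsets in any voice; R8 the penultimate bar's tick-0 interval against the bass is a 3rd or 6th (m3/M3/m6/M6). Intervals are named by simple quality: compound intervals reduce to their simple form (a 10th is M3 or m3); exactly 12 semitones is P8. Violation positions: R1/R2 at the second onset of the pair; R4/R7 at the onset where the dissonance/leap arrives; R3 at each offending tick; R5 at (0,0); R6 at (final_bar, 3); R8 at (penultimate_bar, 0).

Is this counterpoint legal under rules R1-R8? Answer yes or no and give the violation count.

bar 0: v0=E3 v1=E4 v2=G4 v3=B4 (P5)
bar 1: v0=D3 v1=F3 v2=A3 v3=E4 (M2)
bar 2: v0=E3 v1=C4 v2=B3 v3=B4 (P5)
bar 3: v0=D3 v1=B3 v2=C4 v3=E4 (M2)
bar 4: v0=E3 v1=G3 v2=D4 v3=F4 (m2)
bar 5: v0=F3 v1=D4 v2=F4 v3=A4 (M3)
bar 6: v0=E3 v1=E4 v2=G4 v3=B4 (P5)
  R5 @ bar0.0: opens on m3
  R2 @ bar1.0: E3/G4 m3 -> D3/A3 P5 similar
  R2 @ bar1.0: G4/B4 M3 -> A3/E4 P5 similar
  R4 @ bar1.0: D3/E4 M2 untreated
  R7 @ bar1.0: E4->F3 leap 11st
  R7 @ bar1.0: G4->A3 leap 10st
  R1 @ bar2.0: D3/A3 P5 -> E3/B3 P5 similar
  R2 @ bar2.0: D3/E4 M2 -> E3/B4 P5 similar
  R2 @ bar2.0: A3/E4 P5 -> B3/B4 P8 similar
  R3 @ bar2.0: C4 above B3
  R3 @ bar2.1: C4 above B3
  R3 @ bar2.2: C4 above B3
  R3 @ bar2.3: C4 above B3
  R4 @ bar3.0: D3/C4 m7 untreated
  R4 @ bar3.0: D3/E4 M2 untreated
  R4 @ bar4.0: E3/D4 m7 untreated
  R4 @ bar4.0: E3/F4 m2 untreated
  R2 @ bar5.0: E3/D4 m7 -> F3/F4 P8 similar
  R2 @ bar5.0: G3/F4 m7 -> D4/A4 P5 similar
  R8 @ bar5.0: penult P8 not 3rd/6th
  R1 @ bar6.0: D4/A4 P5 -> E4/B4 P5 similar
  R6 @ bar6.3: closes on m3

No (22 violations)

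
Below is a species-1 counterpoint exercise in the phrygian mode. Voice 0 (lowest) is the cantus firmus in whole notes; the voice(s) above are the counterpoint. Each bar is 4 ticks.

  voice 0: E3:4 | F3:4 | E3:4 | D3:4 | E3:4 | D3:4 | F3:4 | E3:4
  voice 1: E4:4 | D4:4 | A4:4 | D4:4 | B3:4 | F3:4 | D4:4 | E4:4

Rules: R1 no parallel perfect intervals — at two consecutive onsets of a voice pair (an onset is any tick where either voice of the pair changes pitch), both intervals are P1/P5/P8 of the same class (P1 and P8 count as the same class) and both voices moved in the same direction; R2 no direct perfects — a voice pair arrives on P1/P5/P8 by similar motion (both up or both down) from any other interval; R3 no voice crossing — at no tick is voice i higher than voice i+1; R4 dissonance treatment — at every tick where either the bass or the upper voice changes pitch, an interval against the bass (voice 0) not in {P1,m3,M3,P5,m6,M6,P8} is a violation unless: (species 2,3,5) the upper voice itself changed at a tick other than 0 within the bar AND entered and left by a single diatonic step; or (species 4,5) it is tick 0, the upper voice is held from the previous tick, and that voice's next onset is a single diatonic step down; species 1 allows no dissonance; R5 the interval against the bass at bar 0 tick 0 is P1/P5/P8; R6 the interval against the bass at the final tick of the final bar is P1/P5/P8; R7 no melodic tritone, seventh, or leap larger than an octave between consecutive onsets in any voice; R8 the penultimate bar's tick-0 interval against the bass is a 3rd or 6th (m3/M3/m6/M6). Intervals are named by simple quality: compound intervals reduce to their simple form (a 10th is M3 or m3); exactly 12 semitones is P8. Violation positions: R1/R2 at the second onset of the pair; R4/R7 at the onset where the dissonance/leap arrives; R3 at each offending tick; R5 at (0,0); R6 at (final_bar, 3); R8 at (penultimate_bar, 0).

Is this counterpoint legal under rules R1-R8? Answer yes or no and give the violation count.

bar 0: v0=E3 v1=E4 (P8)
bar 1: v0=F3 v1=D4 (M6)
bar 2: v0=E3 v1=A4 (P4)
bar 3: v0=D3 v1=D4 (P8)
bar 4: v0=E3 v1=B3 (P5)
bar 5: v0=D3 v1=F3 (m3)
bar 6: v0=F3 v1=D4 (M6)
bar 7: v0=E3 v1=E4 (P8)
  R4 @ bar2.0: E3/A4 P4 untreated
  R2 @ bar3.0: E3/A4 P4 -> D3/D4 P8 similar
  R7 @ bar5.0: B3->F3 leap 6st

No (3 violations)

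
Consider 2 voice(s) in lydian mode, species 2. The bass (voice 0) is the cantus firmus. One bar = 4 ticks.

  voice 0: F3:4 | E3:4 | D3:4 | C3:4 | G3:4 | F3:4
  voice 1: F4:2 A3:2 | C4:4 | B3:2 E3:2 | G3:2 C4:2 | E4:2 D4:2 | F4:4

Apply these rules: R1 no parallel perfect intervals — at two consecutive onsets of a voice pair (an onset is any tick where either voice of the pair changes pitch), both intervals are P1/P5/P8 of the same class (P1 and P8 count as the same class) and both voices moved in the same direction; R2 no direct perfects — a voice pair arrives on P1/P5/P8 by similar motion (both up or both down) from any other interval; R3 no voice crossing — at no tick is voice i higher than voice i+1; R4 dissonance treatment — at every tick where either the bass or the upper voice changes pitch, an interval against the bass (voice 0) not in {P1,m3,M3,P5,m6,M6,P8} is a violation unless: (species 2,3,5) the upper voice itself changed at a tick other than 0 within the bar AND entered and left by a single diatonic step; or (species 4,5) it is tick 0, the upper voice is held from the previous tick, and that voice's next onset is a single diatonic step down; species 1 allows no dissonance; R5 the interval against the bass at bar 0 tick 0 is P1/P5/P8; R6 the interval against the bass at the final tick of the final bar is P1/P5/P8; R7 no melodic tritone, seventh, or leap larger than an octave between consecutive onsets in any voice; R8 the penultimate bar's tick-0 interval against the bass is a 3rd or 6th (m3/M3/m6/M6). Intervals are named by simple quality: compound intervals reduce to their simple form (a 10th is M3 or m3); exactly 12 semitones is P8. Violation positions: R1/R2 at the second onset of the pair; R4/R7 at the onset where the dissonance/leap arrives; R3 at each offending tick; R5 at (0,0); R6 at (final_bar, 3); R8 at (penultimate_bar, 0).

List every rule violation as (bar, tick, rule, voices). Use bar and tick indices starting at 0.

bar 0: v0=F3 v1=F4 downbeat P8
bar 1: v0=E3 v1=C4 downbeat m6
bar 2: v0=D3 v1=B3 downbeat M6
bar 3: v0=C3 v1=G3 downbeat P5
bar 4: v0=G3 v1=E4 downbeat M6
bar 5: v0=F3 v1=F4 downbeat P8
  -> R4 @ bar 2 tick 2 v(0, 1): D3/E3 M2 untreated

(2, 2, R4, (0, 1))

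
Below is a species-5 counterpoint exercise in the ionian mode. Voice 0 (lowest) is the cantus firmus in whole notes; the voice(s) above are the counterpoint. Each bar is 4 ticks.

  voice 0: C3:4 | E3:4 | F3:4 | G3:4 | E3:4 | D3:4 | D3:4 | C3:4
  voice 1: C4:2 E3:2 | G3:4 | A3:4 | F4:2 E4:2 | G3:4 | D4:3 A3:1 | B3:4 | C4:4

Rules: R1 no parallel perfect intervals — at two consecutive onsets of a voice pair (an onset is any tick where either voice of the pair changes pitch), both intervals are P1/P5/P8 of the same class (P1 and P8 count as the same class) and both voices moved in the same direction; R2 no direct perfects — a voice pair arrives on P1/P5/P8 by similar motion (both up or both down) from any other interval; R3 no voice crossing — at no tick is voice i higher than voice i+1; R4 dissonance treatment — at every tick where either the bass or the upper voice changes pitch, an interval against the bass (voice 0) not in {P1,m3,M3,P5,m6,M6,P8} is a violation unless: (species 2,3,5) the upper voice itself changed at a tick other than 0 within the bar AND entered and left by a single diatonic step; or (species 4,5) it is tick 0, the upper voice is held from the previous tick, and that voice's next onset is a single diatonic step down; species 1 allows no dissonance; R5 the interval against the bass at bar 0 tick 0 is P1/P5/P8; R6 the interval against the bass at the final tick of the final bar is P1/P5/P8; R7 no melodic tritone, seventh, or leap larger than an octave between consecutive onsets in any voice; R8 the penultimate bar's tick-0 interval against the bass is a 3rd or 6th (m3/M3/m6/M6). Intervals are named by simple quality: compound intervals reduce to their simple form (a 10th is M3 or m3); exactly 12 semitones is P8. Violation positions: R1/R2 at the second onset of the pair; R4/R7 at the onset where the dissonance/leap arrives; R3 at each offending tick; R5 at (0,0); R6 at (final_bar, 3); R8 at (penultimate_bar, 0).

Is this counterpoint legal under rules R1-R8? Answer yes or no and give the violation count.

bar 0: v0=C3 v1=C4 (P8)
bar 1: v0=E3 v1=G3 (m3)
bar 2: v0=F3 v1=A3 (M3)
bar 3: v0=G3 v1=F4 (m7)
bar 4: v0=E3 v1=G3 (m3)
bar 5: v0=D3 v1=D4 (P8)
bar 6: v0=D3 v1=B3 (M6)
bar 7: v0=C3 v1=C4 (P8)
  R4 @ bar3.0: G3/F4 m7 untreated

No (1 violations)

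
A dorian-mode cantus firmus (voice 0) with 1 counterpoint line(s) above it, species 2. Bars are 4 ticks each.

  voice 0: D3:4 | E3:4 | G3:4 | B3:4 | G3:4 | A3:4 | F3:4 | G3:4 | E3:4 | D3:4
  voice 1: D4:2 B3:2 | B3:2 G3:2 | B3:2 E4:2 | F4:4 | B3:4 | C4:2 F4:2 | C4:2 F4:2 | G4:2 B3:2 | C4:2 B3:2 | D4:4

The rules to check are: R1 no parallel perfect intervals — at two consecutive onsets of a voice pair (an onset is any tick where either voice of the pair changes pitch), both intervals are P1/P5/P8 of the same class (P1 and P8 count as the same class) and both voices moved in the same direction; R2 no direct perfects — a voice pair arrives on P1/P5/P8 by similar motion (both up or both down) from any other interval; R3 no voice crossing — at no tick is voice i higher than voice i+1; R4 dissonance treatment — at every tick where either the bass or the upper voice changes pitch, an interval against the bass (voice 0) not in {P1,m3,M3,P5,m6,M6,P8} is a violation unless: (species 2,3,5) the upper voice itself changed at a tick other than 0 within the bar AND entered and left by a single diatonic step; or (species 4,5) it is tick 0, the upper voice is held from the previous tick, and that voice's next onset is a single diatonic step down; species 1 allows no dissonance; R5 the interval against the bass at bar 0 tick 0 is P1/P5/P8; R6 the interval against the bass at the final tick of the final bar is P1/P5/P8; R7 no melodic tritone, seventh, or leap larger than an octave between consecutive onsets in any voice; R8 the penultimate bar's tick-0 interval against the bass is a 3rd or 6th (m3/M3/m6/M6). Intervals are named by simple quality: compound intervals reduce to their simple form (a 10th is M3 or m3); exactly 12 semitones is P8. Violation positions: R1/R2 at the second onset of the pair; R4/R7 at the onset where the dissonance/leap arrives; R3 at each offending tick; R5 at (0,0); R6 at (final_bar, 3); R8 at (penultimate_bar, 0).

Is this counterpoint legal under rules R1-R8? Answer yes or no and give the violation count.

No (4 violations)

bar 0: v0=D3 v1=D4 (P8)
bar 1: v0=E3 v1=B3 (P5)
bar 2: v0=G3 v1=B3 (M3)
bar 3: v0=B3 v1=F4 (TT)
bar 4: v0=G3 v1=B3 (M3)
bar 5: v0=A3 v1=C4 (m3)
bar 6: v0=F3 v1=C4 (P5)
bar 7: v0=G3 v1=G4 (P8)
bar 8: v0=E3 v1=C4 (m6)
bar 9: v0=D3 v1=D4 (P8)
  R4 @ bar3.0: B3/F4 TT untreated
  R7 @ bar4.0: F4->B3 leap 6st
  R2 @ bar6.0: A3/F4 m6 -> F3/C4 P5 similar
  R1 @ bar7.0: F3/F4 P8 -> G3/G4 P8 similar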